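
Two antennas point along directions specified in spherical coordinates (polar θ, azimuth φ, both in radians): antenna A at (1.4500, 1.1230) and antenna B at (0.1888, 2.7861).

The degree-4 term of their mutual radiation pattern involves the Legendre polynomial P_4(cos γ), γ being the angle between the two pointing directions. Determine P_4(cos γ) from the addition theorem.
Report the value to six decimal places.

Expand P_4 via completeness: Σ_{m} conj(Y_{4,m}) at Ω₁ times Y_{4,m} at Ω₂ —
  term(m=-4) = 0.00022 - 0.00009j   from Y*(Ω₁)=-0.09395 - 0.41938j, Y(Ω₂)=0.00008 + 0.00054j
  term(m=-3) = 0.00033 + 0.00115j   from Y*(Ω₁)=-0.14376 - 0.03327j, Y(Ω₂)=-0.00393 - 0.00712j
  term(m=-2) = 0.01974 - 0.00369j   from Y*(Ω₁)=0.18511 - 0.23117j, Y(Ω₂)=0.05137 + 0.04424j
  term(m=-1) = 0.00495 + 0.05346j   from Y*(Ω₁)=-0.07102 - 0.14785j, Y(Ω₂)=-0.30688 - 0.11393j
  term(m=+0) = 0.19094 + 0.00000j   from Y*(Ω₁)=0.27205 + 0.00000j, Y(Ω₂)=0.70183 + 0.00000j
  term(m=+1) = 0.00495 - 0.05346j   from Y*(Ω₁)=0.07102 - 0.14785j, Y(Ω₂)=0.30688 - 0.11393j
  term(m=+2) = 0.01974 + 0.00369j   from Y*(Ω₁)=0.18511 + 0.23117j, Y(Ω₂)=0.05137 - 0.04424j
  term(m=+3) = 0.00033 - 0.00115j   from Y*(Ω₁)=0.14376 - 0.03327j, Y(Ω₂)=0.00393 - 0.00712j
  term(m=+4) = 0.00022 + 0.00009j   from Y*(Ω₁)=-0.09395 + 0.41938j, Y(Ω₂)=0.00008 - 0.00054j
Accumulated sum 0.24140 - 0.00000j; after 4π/(2l+1) scaling, 0.33706 - 0.00000j ⇒ P_4 = 0.337062

0.337062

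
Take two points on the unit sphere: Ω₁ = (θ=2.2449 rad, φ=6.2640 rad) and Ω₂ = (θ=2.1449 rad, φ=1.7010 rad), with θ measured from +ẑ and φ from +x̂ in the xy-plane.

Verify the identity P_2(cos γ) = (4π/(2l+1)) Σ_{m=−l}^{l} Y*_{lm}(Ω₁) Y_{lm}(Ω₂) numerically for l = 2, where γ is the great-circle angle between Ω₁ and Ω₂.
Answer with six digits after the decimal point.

-0.412623

Term-by-term m-sum for l=2 (normalisation 4π/5 = 2.513274):
  term(m=-2) = -0.06137 + 0.01890j   from Y*(Ω₁)=0.23560 - 0.00904j, Y(Ω₂)=-0.26316 + 0.07012j
  term(m=-1) = -0.01975 - 0.13125j   from Y*(Ω₁)=-0.37668 + 0.00723j, Y(Ω₂)=0.04574 + 0.34931j
  term(m=+0) = -0.00193 + 0.00000j   from Y*(Ω₁)=0.05326 + 0.00000j, Y(Ω₂)=-0.03633 + 0.00000j
  term(m=+1) = -0.01975 + 0.13125j   from Y*(Ω₁)=0.37668 + 0.00723j, Y(Ω₂)=-0.04574 + 0.34931j
  term(m=+2) = -0.06137 - 0.01890j   from Y*(Ω₁)=0.23560 + 0.00904j, Y(Ω₂)=-0.26316 - 0.07012j
Total Σ_m = -0.16418 - 0.00000j. Multiply by 2.513274: -0.41262 - 0.00000j. P_2(cos γ) = -0.412623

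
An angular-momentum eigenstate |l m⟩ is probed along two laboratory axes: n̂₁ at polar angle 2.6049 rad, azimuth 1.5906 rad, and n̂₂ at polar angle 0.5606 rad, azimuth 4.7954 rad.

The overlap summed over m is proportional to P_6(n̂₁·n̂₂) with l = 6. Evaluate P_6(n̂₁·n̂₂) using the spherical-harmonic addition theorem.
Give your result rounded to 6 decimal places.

Addition theorem: P_6(cos γ) = (4π/13) Σ_m Y*_{lm}(Ω₁) Y_{lm}(Ω₂), m = −6…6:
  term(m=-6) = +0.000088-0.000035i   from Y*(Ω₁)=-0.008570-0.001023i, Y(Ω₂)=-0.009588+0.005214i
  term(m=-5) = +0.002877-0.000941i   from Y*(Ω₁)=+0.004968-0.050008i, Y(Ω₂)=+0.024285+0.055111i
  term(m=-4) = +0.033044-0.008537i   from Y*(Ω₁)=+0.173170+0.013746i, Y(Ω₂)=+0.185735-0.064044i
  term(m=-3) = +0.152706-0.029308i   from Y*(Ω₁)=-0.022767+0.382761i, Y(Ω₂)=-0.099948-0.393013i
  term(m=-2) = +0.224923-0.028586i   from Y*(Ω₁)=-0.485535-0.019241i, Y(Ω₂)=-0.460192+0.077112i
  term(m=-1) = +0.013017-0.000824i   from Y*(Ω₁)=+0.003026-0.152763i, Y(Ω₂)=+0.007078+0.085073i
  term(m=+0) = +0.163271+0.000000i   from Y*(Ω₁)=-0.394949-0.000000i, Y(Ω₂)=-0.413398+0.000000i
  term(m=+1) = +0.013017+0.000824i   from Y*(Ω₁)=-0.003026-0.152763i, Y(Ω₂)=-0.007078+0.085073i
  term(m=+2) = +0.224923+0.028586i   from Y*(Ω₁)=-0.485535+0.019241i, Y(Ω₂)=-0.460192-0.077112i
  term(m=+3) = +0.152706+0.029308i   from Y*(Ω₁)=+0.022767+0.382761i, Y(Ω₂)=+0.099948-0.393013i
  term(m=+4) = +0.033044+0.008537i   from Y*(Ω₁)=+0.173170-0.013746i, Y(Ω₂)=+0.185735+0.064044i
  term(m=+5) = +0.002877+0.000941i   from Y*(Ω₁)=-0.004968-0.050008i, Y(Ω₂)=-0.024285+0.055111i
  term(m=+6) = +0.000088+0.000035i   from Y*(Ω₁)=-0.008570+0.001023i, Y(Ω₂)=-0.009588-0.005214i
Σ over m = +1.016580+0.000000i; ×(4π/13) → +0.982671+0.000000i. Real part: 0.982671

0.982671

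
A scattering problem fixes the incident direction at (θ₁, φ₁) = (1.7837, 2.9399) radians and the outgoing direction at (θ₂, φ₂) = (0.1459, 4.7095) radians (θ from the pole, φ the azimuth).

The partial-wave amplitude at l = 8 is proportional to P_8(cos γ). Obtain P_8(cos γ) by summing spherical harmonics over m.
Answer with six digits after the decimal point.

-0.125053

Expand P_8 via completeness: Σ_{m} conj(Y_{8,m}) at Ω₁ times Y_{8,m} at Ω₂ —
  m=-8: Y*=-0.018347-0.428970i  Y=+0.000000+0.000000i  product -0.000000-0.000000i
  m=-7: Y*=+0.058766-0.366598i  Y=+0.000000-0.000003i  product -0.000001-0.000000i
  m=-6: Y*=-0.038254+0.101433i  Y=-0.000049-0.000001i  product +0.000002-0.000005i
  m=-5: Y*=-0.190435+0.302180i  Y=-0.000009+0.000610i  product -0.000183-0.000119i
  m=-4: Y*=-0.006677+0.006969i  Y=+0.005717+0.000066i  product -0.000039+0.000039i
  m=-3: Y*=+0.271709-0.187919i  Y=+0.000343-0.039614i  product -0.007351-0.010828i
  m=-2: Y*=+0.056976-0.024317i  Y=-0.193656-0.001119i  product -0.011061+0.004645i
  m=-1: Y*=-0.308010+0.062980i  Y=-0.001709+0.591613i  product -0.036733-0.182330i
  m=+0: Y*=-0.077100-0.000000i  Y=+0.758015+0.000000i  product -0.058443-0.000000i
  m=+1: Y*=+0.308010+0.062980i  Y=+0.001709+0.591613i  product -0.036733+0.182330i
  m=+2: Y*=+0.056976+0.024317i  Y=-0.193656+0.001119i  product -0.011061-0.004645i
  m=+3: Y*=-0.271709-0.187919i  Y=-0.000343-0.039614i  product -0.007351+0.010828i
  m=+4: Y*=-0.006677-0.006969i  Y=+0.005717-0.000066i  product -0.000039-0.000039i
  m=+5: Y*=+0.190435+0.302180i  Y=+0.000009+0.000610i  product -0.000183+0.000119i
  m=+6: Y*=-0.038254-0.101433i  Y=-0.000049+0.000001i  product +0.000002+0.000005i
  m=+7: Y*=-0.058766-0.366598i  Y=-0.000000-0.000003i  product -0.000001+0.000000i
  m=+8: Y*=-0.018347+0.428970i  Y=+0.000000-0.000000i  product -0.000000+0.000000i
Accumulated sum -0.169174-0.000000i; after 4π/(2l+1) scaling, -0.125053-0.000000i ⇒ P_8 = -0.125053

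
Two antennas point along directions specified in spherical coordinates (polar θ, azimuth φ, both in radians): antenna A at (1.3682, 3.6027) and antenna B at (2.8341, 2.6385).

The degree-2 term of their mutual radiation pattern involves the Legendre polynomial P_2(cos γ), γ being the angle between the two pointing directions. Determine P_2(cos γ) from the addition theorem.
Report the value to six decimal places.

-0.499223

Addition theorem: P_2(cos γ) = (4π/5) Σ_m Y*_{lm}(Ω₁) Y_{lm}(Ω₂), m = −2…2:
  m=-2: Y*=(0.223885, 0.295375)  Y=(0.018935, 0.029894)  product (-0.004591, 0.012286)
  m=-1: Y*=(-0.136365, -0.067750)  Y=(0.195246, 0.107449)  product (-0.019345, -0.027880)
  m=+0: Y*=(-0.277084, -0.000000)  Y=(0.544105, 0.000000)  product (-0.150763, -0.000000)
  m=+1: Y*=(0.136365, -0.067750)  Y=(-0.195246, 0.107449)  product (-0.019345, 0.027880)
  m=+2: Y*=(0.223885, -0.295375)  Y=(0.018935, -0.029894)  product (-0.004591, -0.012286)
Accumulated sum (-0.198635, 0.000000); after 4π/(2l+1) scaling, (-0.499223, 0.000000) ⇒ P_2 = -0.499223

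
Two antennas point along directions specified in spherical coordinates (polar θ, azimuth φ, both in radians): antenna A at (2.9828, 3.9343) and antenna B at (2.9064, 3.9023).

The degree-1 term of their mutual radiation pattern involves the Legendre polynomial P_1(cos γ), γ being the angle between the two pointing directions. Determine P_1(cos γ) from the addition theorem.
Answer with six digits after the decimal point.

Term-by-term m-sum for l=1 (normalisation 4π/3 = 4.188790):
  term(m=-1) = 0.00440 + 0.00014j   from Y*(Ω₁)=-0.03835 - 0.03891j, Y(Ω₂)=-0.05832 + 0.05551j
  term(m=+0) = 0.22924 + 0.00000j   from Y*(Ω₁)=-0.48246 + 0.00000j, Y(Ω₂)=-0.47515 + 0.00000j
  term(m=+1) = 0.00440 - 0.00014j   from Y*(Ω₁)=0.03835 - 0.03891j, Y(Ω₂)=0.05832 + 0.05551j
Total Σ_m = 0.23803 + 0.00000j. Multiply by 4.188790: 0.99706 + 0.00000j. P_1(cos γ) = 0.997064

0.997064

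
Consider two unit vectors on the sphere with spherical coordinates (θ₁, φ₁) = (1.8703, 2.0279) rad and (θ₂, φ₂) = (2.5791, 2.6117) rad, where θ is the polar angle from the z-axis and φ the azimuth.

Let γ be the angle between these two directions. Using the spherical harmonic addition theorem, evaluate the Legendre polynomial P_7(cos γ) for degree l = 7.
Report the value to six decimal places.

0.221524

Term-by-term m-sum for l=7 (normalisation 4π/15 = 0.837758):
  m=-7: -0.02112 + 0.36294j × 0.00517 + 0.00330j = -0.00131 + 0.00181j  (running Σ = -0.00131 + 0.00181j)
  m=-6: -0.38706 + 0.16317j × 0.03638 + 0.00137j = -0.01431 + 0.00540j  (running Σ = -0.01561 + 0.00721j)
  m=-5: -0.02906 - 0.02522j × 0.11582 - 0.06209j = -0.00493 - 0.00112j  (running Σ = -0.02054 + 0.00610j)
  m=-4: -0.08590 + 0.32604j × 0.16509 - 0.27001j = 0.07385 + 0.07702j  (running Σ = 0.05331 + 0.08312j)
  m=-3: -0.15719 + 0.03178j × 0.00919 - 0.48649j = 0.01402 + 0.07676j  (running Σ = 0.06732 + 0.15988j)
  m=-2: 0.16742 + 0.21724j × -0.17510 - 0.31229j = 0.03853 - 0.09032j  (running Σ = 0.10585 + 0.06956j)
  m=-1: -0.08845 + 0.17984j × 0.13726 + 0.08040j = -0.02660 + 0.01757j  (running Σ = 0.07925 + 0.08713j)
  m=0: 0.25279 + 0.00000j × 0.41902 + 0.00000j = 0.10592 + 0.00000j  (running Σ = 0.18517 + 0.08713j)
  m=1: 0.08845 + 0.17984j × -0.13726 + 0.08040j = -0.02660 - 0.01757j  (running Σ = 0.15857 + 0.06956j)
  m=2: 0.16742 - 0.21724j × -0.17510 + 0.31229j = 0.03853 + 0.09032j  (running Σ = 0.19710 + 0.15988j)
  m=3: 0.15719 + 0.03178j × -0.00919 - 0.48649j = 0.01402 - 0.07676j  (running Σ = 0.21112 + 0.08312j)
  m=4: -0.08590 - 0.32604j × 0.16509 + 0.27001j = 0.07385 - 0.07702j  (running Σ = 0.28497 + 0.00610j)
  m=5: 0.02906 - 0.02522j × -0.11582 - 0.06209j = -0.00493 + 0.00112j  (running Σ = 0.28004 + 0.00721j)
  m=6: -0.38706 - 0.16317j × 0.03638 - 0.00137j = -0.01431 - 0.00540j  (running Σ = 0.26573 + 0.00181j)
  m=7: 0.02112 + 0.36294j × -0.00517 + 0.00330j = -0.00131 - 0.00181j  (running Σ = 0.26442 - 0.00000j)
Σ over m = 0.26442 - 0.00000j; ×(4π/15) → 0.22152 - 0.00000j. Real part: 0.221524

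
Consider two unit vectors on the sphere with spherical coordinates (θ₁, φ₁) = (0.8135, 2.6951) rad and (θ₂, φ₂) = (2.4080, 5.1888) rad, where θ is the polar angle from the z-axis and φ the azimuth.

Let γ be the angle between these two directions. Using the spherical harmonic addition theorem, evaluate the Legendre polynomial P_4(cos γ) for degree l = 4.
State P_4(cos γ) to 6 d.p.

0.197255

Addition theorem: P_4(cos γ) = (4π/9) Σ_m Y*_{lm}(Ω₁) Y_{lm}(Ω₂), m = −4…4:
  term(m=-4) = (-0.009357, 0.005737)   from Y*(Ω₁)=(-0.026351, -0.120566), Y(Ω₂)=(-0.029225, -0.083993)
  term(m=-3) = (-0.033544, 0.085752)   from Y*(Ω₁)=(-0.075650, 0.321185), Y(Ω₂)=(0.276258, 0.039371)
  term(m=-2) = (0.047426, 0.168080)   from Y*(Ω₁)=(0.255170, -0.316962), Y(Ω₂)=(-0.248667, 0.349814)
  term(m=-1) = (0.011587, 0.008770)   from Y*(Ω₁)=(-0.064628, 0.030940), Y(Ω₂)=(-0.093005, -0.180222)
  term(m=+0) = (0.109051, 0.000000)   from Y*(Ω₁)=(-0.355738, -0.000000), Y(Ω₂)=(-0.306549, 0.000000)
  term(m=+1) = (0.011587, -0.008770)   from Y*(Ω₁)=(0.064628, 0.030940), Y(Ω₂)=(0.093005, -0.180222)
  term(m=+2) = (0.047426, -0.168080)   from Y*(Ω₁)=(0.255170, 0.316962), Y(Ω₂)=(-0.248667, -0.349814)
  term(m=+3) = (-0.033544, -0.085752)   from Y*(Ω₁)=(0.075650, 0.321185), Y(Ω₂)=(-0.276258, 0.039371)
  term(m=+4) = (-0.009357, -0.005737)   from Y*(Ω₁)=(-0.026351, 0.120566), Y(Ω₂)=(-0.029225, 0.083993)
Total Σ_m = (0.141274, 0.000000). Multiply by 1.396263: (0.197255, 0.000000). P_4(cos γ) = 0.197255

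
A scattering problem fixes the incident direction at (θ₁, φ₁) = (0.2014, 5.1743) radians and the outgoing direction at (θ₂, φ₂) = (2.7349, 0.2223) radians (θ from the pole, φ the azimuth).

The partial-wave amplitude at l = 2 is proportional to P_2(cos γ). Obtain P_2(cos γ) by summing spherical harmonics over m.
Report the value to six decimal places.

Summing Y*_{l m}(θ₁,φ₁)·Y_{l m}(θ₂,φ₂) over m ∈ [−2, 2]; prefactor 4π/(2·2+1) = 2.513274:
  term(m=-2) = -0.000829-0.000431i   from Y*(Ω₁)=-0.009317-0.012334i, Y(Ω₂)=+0.054568-0.025997i
  term(m=-1) = -0.010086+0.041285i   from Y*(Ω₁)=+0.067481-0.135550i, Y(Ω₂)=-0.273767+0.061881i
  term(m=+0) = +0.286219+0.000000i   from Y*(Ω₁)=+0.592921-0.000000i, Y(Ω₂)=+0.482727+0.000000i
  term(m=+1) = -0.010086-0.041285i   from Y*(Ω₁)=-0.067481-0.135550i, Y(Ω₂)=+0.273767+0.061881i
  term(m=+2) = -0.000829+0.000431i   from Y*(Ω₁)=-0.009317+0.012334i, Y(Ω₂)=+0.054568+0.025997i
Total Σ_m = +0.264388-0.000000i. Multiply by 2.513274: +0.664481-0.000000i. P_2(cos γ) = 0.664481

0.664481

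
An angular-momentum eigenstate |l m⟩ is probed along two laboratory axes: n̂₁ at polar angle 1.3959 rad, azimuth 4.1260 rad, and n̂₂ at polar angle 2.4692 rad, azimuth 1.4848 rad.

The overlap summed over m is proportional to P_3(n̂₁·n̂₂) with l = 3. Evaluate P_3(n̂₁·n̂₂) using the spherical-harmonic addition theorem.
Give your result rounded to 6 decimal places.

0.244997

Expand P_3 via completeness: Σ_{m} conj(Y_{3,m}) at Ω₁ times Y_{3,m} at Ω₂ —
  term(m=-3) = -0.002794+0.040071i   from Y*(Ω₁)=+0.391371-0.074607i, Y(Ω₂)=-0.025722+0.097482i
  term(m=-2) = -0.028865+0.045033i   from Y*(Ω₁)=-0.066839+0.158967i, Y(Ω₂)=+0.305606+0.053086i
  term(m=-1) = +0.098270-0.053735i   from Y*(Ω₁)=+0.149445+0.224953i, Y(Ω₂)=+0.035620-0.413183i
  term(m=+0) = +0.003253+0.000000i   from Y*(Ω₁)=-0.184974-0.000000i, Y(Ω₂)=-0.017584+0.000000i
  term(m=+1) = +0.098270+0.053735i   from Y*(Ω₁)=-0.149445+0.224953i, Y(Ω₂)=-0.035620-0.413183i
  term(m=+2) = -0.028865-0.045033i   from Y*(Ω₁)=-0.066839-0.158967i, Y(Ω₂)=+0.305606-0.053086i
  term(m=+3) = -0.002794-0.040071i   from Y*(Ω₁)=-0.391371-0.074607i, Y(Ω₂)=+0.025722+0.097482i
Accumulated sum +0.136474+0.000000i; after 4π/(2l+1) scaling, +0.244997+0.000000i ⇒ P_3 = 0.244997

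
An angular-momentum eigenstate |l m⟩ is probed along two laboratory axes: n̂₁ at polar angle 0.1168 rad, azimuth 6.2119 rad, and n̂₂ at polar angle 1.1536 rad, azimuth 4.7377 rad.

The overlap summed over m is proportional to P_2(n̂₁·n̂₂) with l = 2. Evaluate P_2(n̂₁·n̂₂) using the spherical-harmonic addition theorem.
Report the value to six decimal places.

-0.244501

Expand P_2 via completeness: Σ_{m} conj(Y_{2,m}) at Ω₁ times Y_{2,m} at Ω₂ —
  m=-2: Y*=+0.005193-0.000745i  Y=-0.322440+0.016337i  product -0.001662+0.000325i
  m=-1: Y*=+0.089188-0.006369i  Y=+0.007243+0.286095i  product +0.002468+0.025470i
  m=+0: Y*=+0.617934-0.000000i  Y=-0.160043+0.000000i  product -0.098896+0.000000i
  m=+1: Y*=-0.089188-0.006369i  Y=-0.007243+0.286095i  product +0.002468-0.025470i
  m=+2: Y*=+0.005193+0.000745i  Y=-0.322440-0.016337i  product -0.001662-0.000325i
Accumulated sum -0.097284+0.000000i; after 4π/(2l+1) scaling, -0.244501+0.000000i ⇒ P_2 = -0.244501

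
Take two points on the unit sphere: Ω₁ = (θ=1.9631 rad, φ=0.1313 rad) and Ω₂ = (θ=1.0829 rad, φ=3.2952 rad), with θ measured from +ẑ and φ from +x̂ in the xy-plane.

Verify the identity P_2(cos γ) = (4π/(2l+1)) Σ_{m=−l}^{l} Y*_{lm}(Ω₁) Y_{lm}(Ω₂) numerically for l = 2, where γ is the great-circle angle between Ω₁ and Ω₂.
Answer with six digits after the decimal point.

Addition theorem: P_2(cos γ) = (4π/5) Σ_m Y*_{lm}(Ω₁) Y_{lm}(Ω₂), m = −2…2:
  [-2]  conj(Y_{2,-2})(Ω₁) = +0.318507+0.085617i ; Y_{2,-2}(Ω₂) = +0.287281-0.091143i ; Δ = +0.099305-0.004433i
  [-1]  conj(Y_{2,-1})(Ω₁) = -0.270572-0.035732i ; Y_{2,-1}(Ω₂) = -0.316125+0.048945i ; Δ = +0.087283-0.001947i
  [+0]  conj(Y_{2,0})(Ω₁) = -0.177092-0.000000i ; Y_{2,0}(Ω₂) = -0.107475+0.000000i ; Δ = +0.019033+0.000000i
  [+1]  conj(Y_{2,1})(Ω₁) = +0.270572-0.035732i ; Y_{2,1}(Ω₂) = +0.316125+0.048945i ; Δ = +0.087283+0.001947i
  [+2]  conj(Y_{2,2})(Ω₁) = +0.318507-0.085617i ; Y_{2,2}(Ω₂) = +0.287281+0.091143i ; Δ = +0.099305+0.004433i
Accumulated sum +0.392209+0.000000i; after 4π/(2l+1) scaling, +0.985728+0.000000i ⇒ P_2 = 0.985728

0.985728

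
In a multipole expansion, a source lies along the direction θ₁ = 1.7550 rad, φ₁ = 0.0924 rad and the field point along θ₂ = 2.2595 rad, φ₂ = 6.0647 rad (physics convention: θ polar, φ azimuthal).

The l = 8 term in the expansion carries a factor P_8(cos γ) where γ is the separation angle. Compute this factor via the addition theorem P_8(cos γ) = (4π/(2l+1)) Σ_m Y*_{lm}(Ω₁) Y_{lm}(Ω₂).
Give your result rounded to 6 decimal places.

-0.217966

Addition theorem: P_8(cos γ) = (4π/17) Σ_m Y*_{lm}(Ω₁) Y_{lm}(Ω₂), m = −8…8:
  [-8]  conj(Y_{8,-8})(Ω₁) = (0.332305, 0.302937) ; Y_{8,-8}(Ω₂) = (-0.011464, 0.064059) ; Δ = (-0.023215, 0.017814)
  [-7]  conj(Y_{8,-7})(Ω₁) = (-0.267430, -0.201954) ; Y_{8,-7}(Ω₂) = (-0.008868, -0.214090) ; Δ = (-0.040865, 0.059045)
  [-6]  conj(Y_{8,-6})(Ω₁) = (-0.143512, -0.088859) ; Y_{8,-6}(Ω₂) = (0.103639, 0.389768) ; Δ = (0.019761, -0.065146)
  [-5]  conj(Y_{8,-5})(Ω₁) = (0.305661, 0.152202) ; Y_{8,-5}(Ω₂) = (-0.199615, -0.384955) ; Δ = (-0.002424, -0.148048)
  [-4]  conj(Y_{8,-4})(Ω₁) = (0.059189, 0.022930) ; Y_{8,-4}(Ω₂) = (0.085062, 0.101636) ; Δ = (0.002704, 0.007966)
  [-3]  conj(Y_{8,-3})(Ω₁) = (-0.317494, -0.090335) ; Y_{8,-3}(Ω₂) = (0.230707, 0.177379) ; Δ = (-0.057225, -0.077158)
  [-2]  conj(Y_{8,-2})(Ω₁) = (-0.014842, -0.002774) ; Y_{8,-2}(Ω₂) = (-0.274789, -0.128350) ; Δ = (0.003722, 0.002667)
  [-1]  conj(Y_{8,-1})(Ω₁) = (0.320497, 0.029699) ; Y_{8,-1}(Ω₂) = (-0.159340, -0.035378) ; Δ = (-0.050017, -0.016071)
  [+0]  conj(Y_{8,0})(Ω₁) = (0.000753, -0.000000) ; Y_{8,0}(Ω₂) = (0.330713, 0.000000) ; Δ = (0.000249, 0.000000)
  [+1]  conj(Y_{8,1})(Ω₁) = (-0.320497, 0.029699) ; Y_{8,1}(Ω₂) = (0.159340, -0.035378) ; Δ = (-0.050017, 0.016071)
  [+2]  conj(Y_{8,2})(Ω₁) = (-0.014842, 0.002774) ; Y_{8,2}(Ω₂) = (-0.274789, 0.128350) ; Δ = (0.003722, -0.002667)
  [+3]  conj(Y_{8,3})(Ω₁) = (0.317494, -0.090335) ; Y_{8,3}(Ω₂) = (-0.230707, 0.177379) ; Δ = (-0.057225, 0.077158)
  [+4]  conj(Y_{8,4})(Ω₁) = (0.059189, -0.022930) ; Y_{8,4}(Ω₂) = (0.085062, -0.101636) ; Δ = (0.002704, -0.007966)
  [+5]  conj(Y_{8,5})(Ω₁) = (-0.305661, 0.152202) ; Y_{8,5}(Ω₂) = (0.199615, -0.384955) ; Δ = (-0.002424, 0.148048)
  [+6]  conj(Y_{8,6})(Ω₁) = (-0.143512, 0.088859) ; Y_{8,6}(Ω₂) = (0.103639, -0.389768) ; Δ = (0.019761, 0.065146)
  [+7]  conj(Y_{8,7})(Ω₁) = (0.267430, -0.201954) ; Y_{8,7}(Ω₂) = (0.008868, -0.214090) ; Δ = (-0.040865, -0.059045)
  [+8]  conj(Y_{8,8})(Ω₁) = (0.332305, -0.302937) ; Y_{8,8}(Ω₂) = (-0.011464, -0.064059) ; Δ = (-0.023215, -0.017814)
Total Σ_m = (-0.294868, 0.000000). Multiply by 0.739198: (-0.217966, 0.000000). P_8(cos γ) = -0.217966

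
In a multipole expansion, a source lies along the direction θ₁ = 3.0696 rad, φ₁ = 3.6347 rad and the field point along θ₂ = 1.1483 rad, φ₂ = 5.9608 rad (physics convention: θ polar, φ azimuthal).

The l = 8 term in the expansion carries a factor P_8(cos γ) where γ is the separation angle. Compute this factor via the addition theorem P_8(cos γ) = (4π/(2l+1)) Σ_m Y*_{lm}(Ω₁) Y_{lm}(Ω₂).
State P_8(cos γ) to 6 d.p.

-0.186535

Addition theorem: P_8(cos γ) = (4π/17) Σ_m Y*_{lm}(Ω₁) Y_{lm}(Ω₂), m = −8…8:
  term(m=-8) = 0.00000 + 0.00000j   from Y*(Ω₁)=-0.00000 - 0.00000j, Y(Ω₂)=-0.20879 + 0.13163j
  term(m=-7) = 0.00000 - 0.00000j   from Y*(Ω₁)=-0.00000 - 0.00000j, Y(Ω₂)=-0.28113 + 0.34348j
  term(m=-6) = 0.00000 - 0.00000j   from Y*(Ω₁)=-0.00000 + 0.00000j, Y(Ω₂)=-0.11726 + 0.30824j
  term(m=-5) = 0.00000 + 0.00000j   from Y*(Ω₁)=-0.00001 + 0.00001j, Y(Ω₂)=0.00414 - 0.10051j
  term(m=-4) = 0.00013 + 0.00002j   from Y*(Ω₁)=-0.00014 + 0.00033j, Y(Ω₂)=-0.09967 - 0.34500j
  term(m=-3) = 0.00029 - 0.00024j   from Y*(Ω₁)=0.00047 + 0.00508j, Y(Ω₂)=-0.04149 - 0.06017j
  term(m=-2) = -0.00099 + 0.01648j   from Y*(Ω₁)=0.02864 + 0.04328j, Y(Ω₂)=0.25426 + 0.19120j
  term(m=-1) = 0.03239 + 0.03440j   from Y*(Ω₁)=0.29869 + 0.16051j, Y(Ω₂)=0.13217 + 0.04415j
  term(m=+0) = -0.31597 + 0.00000j   from Y*(Ω₁)=1.05708 + 0.00000j, Y(Ω₂)=-0.29891 + 0.00000j
  term(m=+1) = 0.03239 - 0.03440j   from Y*(Ω₁)=-0.29869 + 0.16051j, Y(Ω₂)=-0.13217 + 0.04415j
  term(m=+2) = -0.00099 - 0.01648j   from Y*(Ω₁)=0.02864 - 0.04328j, Y(Ω₂)=0.25426 - 0.19120j
  term(m=+3) = 0.00029 + 0.00024j   from Y*(Ω₁)=-0.00047 + 0.00508j, Y(Ω₂)=0.04149 - 0.06017j
  term(m=+4) = 0.00013 - 0.00002j   from Y*(Ω₁)=-0.00014 - 0.00033j, Y(Ω₂)=-0.09967 + 0.34500j
  term(m=+5) = 0.00000 - 0.00000j   from Y*(Ω₁)=0.00001 + 0.00001j, Y(Ω₂)=-0.00414 - 0.10051j
  term(m=+6) = 0.00000 + 0.00000j   from Y*(Ω₁)=-0.00000 - 0.00000j, Y(Ω₂)=-0.11726 - 0.30824j
  term(m=+7) = 0.00000 + 0.00000j   from Y*(Ω₁)=0.00000 - 0.00000j, Y(Ω₂)=0.28113 + 0.34348j
  term(m=+8) = 0.00000 - 0.00000j   from Y*(Ω₁)=-0.00000 + 0.00000j, Y(Ω₂)=-0.20879 - 0.13163j
Total Σ_m = -0.25235 - 0.00000j. Multiply by 0.739198: -0.18654 - 0.00000j. P_8(cos γ) = -0.186535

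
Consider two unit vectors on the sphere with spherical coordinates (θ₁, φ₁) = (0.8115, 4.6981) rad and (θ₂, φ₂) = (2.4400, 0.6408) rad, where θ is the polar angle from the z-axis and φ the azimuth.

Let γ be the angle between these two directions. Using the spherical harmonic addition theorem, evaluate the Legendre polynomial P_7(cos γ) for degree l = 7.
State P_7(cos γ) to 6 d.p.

Term-by-term m-sum for l=7 (normalisation 4π/15 = 0.837758):
  m=-7: 0.00527 + 0.05255j × -0.00525 + 0.02274j = -0.00122 - 0.00016j  (running Σ = -0.00122 - 0.00016j)
  m=-6: -0.18685 + 0.01606j × 0.07881 - 0.06681j = -0.01365 + 0.01375j  (running Σ = -0.01487 + 0.01359j)
  m=-5: -0.02714 - 0.37918j × -0.27009 + 0.01688j = 0.01373 + 0.10195j  (running Σ = -0.00115 + 0.11555j)
  m=-4: 0.44124 - 0.02525j × 0.37342 + 0.24379j = 0.17092 + 0.09814j  (running Σ = 0.16977 + 0.21369j)
  m=-3: 0.00694 + 0.16189j × -0.13490 - 0.36774j = 0.05860 - 0.02439j  (running Σ = 0.22837 + 0.18930j)
  m=-2: 0.28398 - 0.00812j × 0.00713 - 0.02397j = 0.00183 - 0.00687j  (running Σ = 0.23020 + 0.18243j)
  m=-1: 0.00433 + 0.30267j × -0.31506 + 0.23497j = -0.07248 - 0.09434j  (running Σ = 0.15772 + 0.08809j)
  m=0: 0.20219 + 0.00000j × 0.09975 + 0.00000j = 0.02017 + 0.00000j  (running Σ = 0.17789 + 0.08809j)
  m=1: -0.00433 + 0.30267j × 0.31506 + 0.23497j = -0.07248 + 0.09434j  (running Σ = 0.10541 + 0.18243j)
  m=2: 0.28398 + 0.00812j × 0.00713 + 0.02397j = 0.00183 + 0.00687j  (running Σ = 0.10724 + 0.18930j)
  m=3: -0.00694 + 0.16189j × 0.13490 - 0.36774j = 0.05860 + 0.02439j  (running Σ = 0.16584 + 0.21369j)
  m=4: 0.44124 + 0.02525j × 0.37342 - 0.24379j = 0.17092 - 0.09814j  (running Σ = 0.33676 + 0.11555j)
  m=5: 0.02714 - 0.37918j × 0.27009 + 0.01688j = 0.01373 - 0.10195j  (running Σ = 0.35049 + 0.01359j)
  m=6: -0.18685 - 0.01606j × 0.07881 + 0.06681j = -0.01365 - 0.01375j  (running Σ = 0.33684 - 0.00016j)
  m=7: -0.00527 + 0.05255j × 0.00525 + 0.02274j = -0.00122 + 0.00016j  (running Σ = 0.33562 + 0.00000j)
Total Σ_m = 0.33562 + 0.00000j. Multiply by 0.837758: 0.28116 + 0.00000j. P_7(cos γ) = 0.281165

0.281165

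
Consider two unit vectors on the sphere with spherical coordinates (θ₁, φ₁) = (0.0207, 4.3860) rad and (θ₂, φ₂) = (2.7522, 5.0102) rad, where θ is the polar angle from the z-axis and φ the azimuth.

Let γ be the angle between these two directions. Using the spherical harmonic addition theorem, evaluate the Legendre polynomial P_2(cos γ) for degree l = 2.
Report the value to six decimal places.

Summing Y*_{l m}(θ₁,φ₁)·Y_{l m}(θ₂,φ₂) over m ∈ [−2, 2]; prefactor 4π/(2·2+1) = 2.513274:
  m=-2: -0.000131+0.000101i × -0.046082+0.031231i = +0.000003-0.000009i  (running Σ = +0.000003-0.000009i)
  m=-1: -0.005126-0.015143i × -0.079614-0.259382i = -0.003520+0.002535i  (running Σ = -0.003517+0.002526i)
  m=0: +0.630378-0.000000i × +0.494424+0.000000i = +0.311674+0.000000i  (running Σ = +0.308157+0.002526i)
  m=1: +0.005126-0.015143i × +0.079614-0.259382i = -0.003520-0.002535i  (running Σ = +0.304637-0.000009i)
  m=2: -0.000131-0.000101i × -0.046082-0.031231i = +0.000003+0.000009i  (running Σ = +0.304640+0.000000i)
Accumulated sum +0.304640+0.000000i; after 4π/(2l+1) scaling, +0.765644+0.000000i ⇒ P_2 = 0.765644

0.765644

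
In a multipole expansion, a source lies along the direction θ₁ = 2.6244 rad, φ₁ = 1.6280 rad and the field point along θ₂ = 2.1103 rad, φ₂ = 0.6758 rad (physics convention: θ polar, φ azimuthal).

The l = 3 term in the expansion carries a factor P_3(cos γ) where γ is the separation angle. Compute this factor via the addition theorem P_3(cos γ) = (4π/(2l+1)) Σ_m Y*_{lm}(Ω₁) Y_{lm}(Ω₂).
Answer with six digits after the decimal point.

-0.208476

Summing Y*_{l m}(θ₁,φ₁)·Y_{l m}(θ₂,φ₂) over m ∈ [−3, 3]; prefactor 4π/(2·3+1) = 1.795196:
  m=-3: +0.008612-0.049692i × -0.116176-0.236503i = -0.012753+0.003736i  (running Σ = -0.012753+0.003736i)
  m=-2: +0.215751+0.024792i × -0.084033+0.377210i = -0.027482+0.079300i  (running Σ = -0.040235+0.083036i)
  m=-1: -0.025376+0.443123i × +0.069117-0.055413i = +0.022801+0.032033i  (running Σ = -0.017434+0.115069i)
  m=0: -0.252241-0.000000i × +0.322161+0.000000i = -0.081262-0.000000i  (running Σ = -0.098696+0.115069i)
  m=1: +0.025376+0.443123i × -0.069117-0.055413i = +0.022801-0.032033i  (running Σ = -0.075895+0.083036i)
  m=2: +0.215751-0.024792i × -0.084033-0.377210i = -0.027482-0.079300i  (running Σ = -0.103377+0.003736i)
  m=3: -0.008612-0.049692i × +0.116176-0.236503i = -0.012753-0.003736i  (running Σ = -0.116130+0.000000i)
Accumulated sum -0.116130+0.000000i; after 4π/(2l+1) scaling, -0.208476+0.000000i ⇒ P_3 = -0.208476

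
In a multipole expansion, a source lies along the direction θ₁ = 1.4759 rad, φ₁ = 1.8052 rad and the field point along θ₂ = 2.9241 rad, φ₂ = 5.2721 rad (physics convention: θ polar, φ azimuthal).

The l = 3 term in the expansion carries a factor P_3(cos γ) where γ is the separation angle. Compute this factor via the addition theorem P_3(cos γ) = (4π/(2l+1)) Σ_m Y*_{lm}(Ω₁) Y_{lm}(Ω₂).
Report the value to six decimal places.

Summing Y*_{l m}(θ₁,φ₁)·Y_{l m}(θ₂,φ₂) over m ∈ [−3, 3]; prefactor 4π/(2·3+1) = 1.795196:
  [-3]  conj(Y_{3,-3})(Ω₁) = 0.26618 - 0.31397j ; Y_{3,-3}(Ω₂) = -0.00417 + 0.00045j ; Δ = -0.00097 + 0.00143j
  [-2]  conj(Y_{3,-2})(Ω₁) = -0.08561 - 0.04336j ; Y_{3,-2}(Ω₂) = 0.02027 - 0.04181j ; Δ = -0.00355 + 0.00270j
  [-1]  conj(Y_{3,-1})(Ω₁) = 0.07137 - 0.29888j ; Y_{3,-1}(Ω₂) = 0.13948 + 0.22262j ; Δ = 0.07649 - 0.02580j
  [+0]  conj(Y_{3,0})(Ω₁) = -0.10449 + 0.00000j ; Y_{3,0}(Ω₂) = -0.64394 + 0.00000j ; Δ = 0.06729 + 0.00000j
  [+1]  conj(Y_{3,1})(Ω₁) = -0.07137 - 0.29888j ; Y_{3,1}(Ω₂) = -0.13948 + 0.22262j ; Δ = 0.07649 + 0.02580j
  [+2]  conj(Y_{3,2})(Ω₁) = -0.08561 + 0.04336j ; Y_{3,2}(Ω₂) = 0.02027 + 0.04181j ; Δ = -0.00355 - 0.00270j
  [+3]  conj(Y_{3,3})(Ω₁) = -0.26618 - 0.31397j ; Y_{3,3}(Ω₂) = 0.00417 + 0.00045j ; Δ = -0.00097 - 0.00143j
Σ over m = 0.21124 + 0.00000j; ×(4π/7) → 0.37922 + 0.00000j. Real part: 0.379220

0.379220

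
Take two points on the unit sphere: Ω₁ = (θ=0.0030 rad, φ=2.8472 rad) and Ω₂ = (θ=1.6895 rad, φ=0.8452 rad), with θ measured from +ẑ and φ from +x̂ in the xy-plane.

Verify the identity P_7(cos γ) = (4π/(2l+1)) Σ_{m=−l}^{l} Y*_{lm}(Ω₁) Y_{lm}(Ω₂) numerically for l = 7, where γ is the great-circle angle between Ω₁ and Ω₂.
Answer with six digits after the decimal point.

Expand P_7 via completeness: Σ_{m} conj(Y_{7,m}) at Ω₁ times Y_{7,m} at Ω₂ —
  m=-7: (0.000000, 0.000000) × (0.444266, 0.170673) = (0.000000, 0.000000)  (running Σ = (0.000000, 0.000000))
  m=-6: (-0.000000, -0.000000) × (-0.074579, -0.198853) = (-0.000000, 0.000000)  (running Σ = (-0.000000, 0.000000))
  m=-5: (-0.000000, 0.000000) × (0.135380, -0.256033) = (0.000000, 0.000000)  (running Σ = (0.000000, 0.000000))
  m=-4: (0.000000, -0.000000) × (-0.231278, 0.056403) = (-0.000000, 0.000000)  (running Σ = (-0.000000, 0.000000))
  m=-3: (-0.000000, 0.000000) × (-0.187181, -0.129711) = (0.000000, -0.000000)  (running Σ = (0.000000, -0.000000))
  m=-2: (0.000056, -0.000038) × (0.029396, 0.244603) = (0.000011, 0.000013)  (running Σ = (0.000011, 0.000013))
  m=-1: (-0.011735, 0.003558) × (-0.134800, 0.151970) = (0.001041, -0.002263)  (running Σ = (0.001052, -0.002250))
  m=0: (1.092411, -0.000000) × (0.248398, 0.000000) = (0.271353, 0.000000)  (running Σ = (0.272405, -0.002250))
  m=1: (0.011735, 0.003558) × (0.134800, 0.151970) = (0.001041, 0.002263)  (running Σ = (0.273446, 0.000013))
  m=2: (0.000056, 0.000038) × (0.029396, -0.244603) = (0.000011, -0.000013)  (running Σ = (0.273457, -0.000000))
  m=3: (0.000000, 0.000000) × (0.187181, -0.129711) = (0.000000, 0.000000)  (running Σ = (0.273457, 0.000000))
  m=4: (0.000000, 0.000000) × (-0.231278, -0.056403) = (-0.000000, -0.000000)  (running Σ = (0.273457, 0.000000))
  m=5: (0.000000, 0.000000) × (-0.135380, -0.256033) = (0.000000, -0.000000)  (running Σ = (0.273457, 0.000000))
  m=6: (-0.000000, 0.000000) × (-0.074579, 0.198853) = (-0.000000, -0.000000)  (running Σ = (0.273457, 0.000000))
  m=7: (-0.000000, 0.000000) × (-0.444266, 0.170673) = (0.000000, -0.000000)  (running Σ = (0.273457, 0.000000))
Accumulated sum (0.273457, 0.000000); after 4π/(2l+1) scaling, (0.229091, 0.000000) ⇒ P_7 = 0.229091

0.229091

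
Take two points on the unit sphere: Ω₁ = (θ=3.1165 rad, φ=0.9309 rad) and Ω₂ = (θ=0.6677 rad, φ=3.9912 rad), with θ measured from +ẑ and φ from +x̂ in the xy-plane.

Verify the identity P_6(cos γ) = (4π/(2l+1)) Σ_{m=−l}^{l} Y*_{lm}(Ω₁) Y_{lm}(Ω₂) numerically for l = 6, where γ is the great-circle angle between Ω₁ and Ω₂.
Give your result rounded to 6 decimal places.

Addition theorem: P_6(cos γ) = (4π/13) Σ_m Y*_{lm}(Ω₁) Y_{lm}(Ω₂), m = −6…6:
  [-6]  conj(Y_{6,-6})(Ω₁) = +0.000000-0.000000i ; Y_{6,-6}(Ω₂) = +0.010230+0.025227i ; Δ = +0.000000+0.000000i
  [-5]  conj(Y_{6,-5})(Ω₁) = +0.000000+0.000000i ; Y_{6,-5}(Ω₂) = +0.053560-0.106931i ; Δ = +0.000000+0.000000i
  [-4]  conj(Y_{6,-4})(Ω₁) = -0.000001-0.000001i ; Y_{6,-4}(Ω₂) = -0.293308+0.077034i ; Δ = +0.000000+0.000000i
  [-3]  conj(Y_{6,-3})(Ω₁) = +0.000077-0.000028i ; Y_{6,-3}(Ω₂) = +0.380954+0.256601i ; Δ = +0.000037+0.000009i
  [-2]  conj(Y_{6,-2})(Ω₁) = -0.000939+0.003137i ; Y_{6,-2}(Ω₂) = -0.039146-0.303154i ; Δ = +0.000988+0.000162i
  [-1]  conj(Y_{6,-1})(Ω₁) = -0.049221-0.066123i ; Y_{6,-1}(Ω₂) = +0.125830-0.143123i ; Δ = -0.015657-0.001276i
  [+0]  conj(Y_{6,0})(Ω₁) = +1.010394-0.000000i ; Y_{6,0}(Ω₂) = -0.372889+0.000000i ; Δ = -0.376765+0.000000i
  [+1]  conj(Y_{6,1})(Ω₁) = +0.049221-0.066123i ; Y_{6,1}(Ω₂) = -0.125830-0.143123i ; Δ = -0.015657+0.001276i
  [+2]  conj(Y_{6,2})(Ω₁) = -0.000939-0.003137i ; Y_{6,2}(Ω₂) = -0.039146+0.303154i ; Δ = +0.000988-0.000162i
  [+3]  conj(Y_{6,3})(Ω₁) = -0.000077-0.000028i ; Y_{6,3}(Ω₂) = -0.380954+0.256601i ; Δ = +0.000037-0.000009i
  [+4]  conj(Y_{6,4})(Ω₁) = -0.000001+0.000001i ; Y_{6,4}(Ω₂) = -0.293308-0.077034i ; Δ = +0.000000-0.000000i
  [+5]  conj(Y_{6,5})(Ω₁) = -0.000000+0.000000i ; Y_{6,5}(Ω₂) = -0.053560-0.106931i ; Δ = +0.000000-0.000000i
  [+6]  conj(Y_{6,6})(Ω₁) = +0.000000+0.000000i ; Y_{6,6}(Ω₂) = +0.010230-0.025227i ; Δ = +0.000000-0.000000i
Total Σ_m = -0.406030-0.000000i. Multiply by 0.966644: -0.392487-0.000000i. P_6(cos γ) = -0.392487

-0.392487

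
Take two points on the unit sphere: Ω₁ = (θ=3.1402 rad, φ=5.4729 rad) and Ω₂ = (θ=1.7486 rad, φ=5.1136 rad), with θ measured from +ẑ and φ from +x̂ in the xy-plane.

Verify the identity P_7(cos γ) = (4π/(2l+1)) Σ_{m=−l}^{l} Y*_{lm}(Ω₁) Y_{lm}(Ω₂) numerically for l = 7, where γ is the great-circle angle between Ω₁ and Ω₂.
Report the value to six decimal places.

Summing Y*_{l m}(θ₁,φ₁)·Y_{l m}(θ₂,φ₂) over m ∈ [−7, 7]; prefactor 4π/(2·7+1) = 0.837758:
  m=-7: +0.000000+0.000000i × -0.146294+0.422804i = -0.000000+0.000000i  (running Σ = -0.000000+0.000000i)
  m=-6: -0.000000-0.000000i × -0.223295-0.201577i = -0.000000+0.000000i  (running Σ = -0.000000+0.000000i)
  m=-5: -0.000000+0.000000i × -0.182332+0.084785i = +0.000000-0.000000i  (running Σ = +0.000000-0.000000i)
  m=-4: +0.000000-0.000000i × -0.010753-0.315691i = -0.000000-0.000000i  (running Σ = -0.000000-0.000000i)
  m=-3: -0.000000-0.000000i × -0.105866-0.040716i = +0.000000+0.000000i  (running Σ = +0.000000+0.000000i)
  m=-2: +0.000001+0.000015i × +0.217950-0.225499i = +0.000003+0.000003i  (running Σ = +0.000003+0.000003i)
  m=-1: +0.003924-0.004124i × -0.030644-0.072236i = -0.000418-0.000157i  (running Σ = -0.000415-0.000154i)
  m=0: -1.092519-0.000000i × +0.311729+0.000000i = -0.340569-0.000000i  (running Σ = -0.340984-0.000154i)
  m=1: -0.003924-0.004124i × +0.030644-0.072236i = -0.000418+0.000157i  (running Σ = -0.341402+0.000003i)
  m=2: +0.000001-0.000015i × +0.217950+0.225499i = +0.000003-0.000003i  (running Σ = -0.341399+0.000000i)
  m=3: +0.000000-0.000000i × +0.105866-0.040716i = +0.000000-0.000000i  (running Σ = -0.341399-0.000000i)
  m=4: +0.000000+0.000000i × -0.010753+0.315691i = -0.000000+0.000000i  (running Σ = -0.341399-0.000000i)
  m=5: +0.000000+0.000000i × +0.182332+0.084785i = +0.000000+0.000000i  (running Σ = -0.341399+0.000000i)
  m=6: -0.000000+0.000000i × -0.223295+0.201577i = -0.000000-0.000000i  (running Σ = -0.341399+0.000000i)
  m=7: -0.000000+0.000000i × +0.146294+0.422804i = -0.000000-0.000000i  (running Σ = -0.341399+0.000000i)
Accumulated sum -0.341399+0.000000i; after 4π/(2l+1) scaling, -0.286010+0.000000i ⇒ P_7 = -0.286010

-0.286010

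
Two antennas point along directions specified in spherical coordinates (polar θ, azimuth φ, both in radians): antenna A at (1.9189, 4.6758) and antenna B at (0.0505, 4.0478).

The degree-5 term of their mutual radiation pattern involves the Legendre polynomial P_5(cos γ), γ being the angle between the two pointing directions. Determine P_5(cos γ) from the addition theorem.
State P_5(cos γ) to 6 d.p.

Addition theorem: P_5(cos γ) = (4π/11) Σ_m Y*_{lm}(Ω₁) Y_{lm}(Ω₂), m = −5…5:
  m=-5: Y*=-0.06198 - 0.33498j  Y=0.00000 - 0.00000j  product -0.00000 + 0.00000j
  m=-4: Y*=-0.38675 + 0.05701j  Y=-0.00001 + 0.00000j  product 0.00000 - 0.00000j
  m=-3: Y*=0.00149 + 0.01349j  Y=0.00032 + 0.00015j  product -0.00000 + 0.00000j
  m=-2: Y*=-0.33163 + 0.02431j  Y=-0.00206 - 0.00834j  product 0.00088 + 0.00272j
  m=-1: Y*=0.00380 + 0.10371j  Y=-0.07906 + 0.10091j  product -0.01077 - 0.00782j
  m=+0: Y*=-0.30749 + 0.00000j  Y=0.91779 + 0.00000j  product -0.28221 + 0.00000j
  m=+1: Y*=-0.00380 + 0.10371j  Y=0.07906 + 0.10091j  product -0.01077 + 0.00782j
  m=+2: Y*=-0.33163 - 0.02431j  Y=-0.00206 + 0.00834j  product 0.00088 - 0.00272j
  m=+3: Y*=-0.00149 + 0.01349j  Y=-0.00032 + 0.00015j  product -0.00000 - 0.00000j
  m=+4: Y*=-0.38675 - 0.05701j  Y=-0.00001 - 0.00000j  product 0.00000 + 0.00000j
  m=+5: Y*=0.06198 - 0.33498j  Y=-0.00000 - 0.00000j  product -0.00000 - 0.00000j
Total Σ_m = -0.30197 - 0.00000j. Multiply by 1.142397: -0.34497 - 0.00000j. P_5(cos γ) = -0.344971

-0.344971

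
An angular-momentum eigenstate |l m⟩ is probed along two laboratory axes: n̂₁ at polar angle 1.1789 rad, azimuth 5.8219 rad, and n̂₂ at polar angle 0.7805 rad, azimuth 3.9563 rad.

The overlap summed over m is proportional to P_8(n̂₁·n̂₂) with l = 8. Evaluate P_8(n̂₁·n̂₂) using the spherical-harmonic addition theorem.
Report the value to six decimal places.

0.208992

Term-by-term m-sum for l=8 (normalisation 4π/17 = 0.739198):
  m=-8: Y*=(-0.234046, 0.143073)  Y=(0.030123, -0.007195)  product (-0.006021, 0.005994)
  m=-7: Y*=(-0.451733, 0.039584)  Y=(-0.104627, -0.068583)  product (0.049978, 0.026840)
  m=-6: Y*=(-0.259432, -0.101784)  Y=(0.052536, 0.295663)  product (0.016464, -0.082052)
  m=-5: Y*=(0.114072, 0.126031)  Y=(0.271770, -0.365892)  product (0.077115, -0.007486)
  m=-4: Y*=(0.094246, 0.334870)  Y=(-0.365868, 0.043091)  product (-0.048912, -0.118457)
  m=-3: Y*=(0.001815, -0.009596)  Y=(-0.030723, -0.025745)  product (-0.000303, 0.000248)
  m=-2: Y*=(0.202066, -0.266785)  Y=(0.022330, 0.380494)  product (0.106022, 0.070927)
  m=-1: Y*=(0.050722, -0.025211)  Y=(0.099547, -0.105561)  product (0.002388, -0.007864)
  m=+0: Y*=(-0.324473, -0.000000)  Y=(0.341281, 0.000000)  product (-0.110737, -0.000000)
  m=+1: Y*=(-0.050722, -0.025211)  Y=(-0.099547, -0.105561)  product (0.002388, 0.007864)
  m=+2: Y*=(0.202066, 0.266785)  Y=(0.022330, -0.380494)  product (0.106022, -0.070927)
  m=+3: Y*=(-0.001815, -0.009596)  Y=(0.030723, -0.025745)  product (-0.000303, -0.000248)
  m=+4: Y*=(0.094246, -0.334870)  Y=(-0.365868, -0.043091)  product (-0.048912, 0.118457)
  m=+5: Y*=(-0.114072, 0.126031)  Y=(-0.271770, -0.365892)  product (0.077115, 0.007486)
  m=+6: Y*=(-0.259432, 0.101784)  Y=(0.052536, -0.295663)  product (0.016464, 0.082052)
  m=+7: Y*=(0.451733, 0.039584)  Y=(0.104627, -0.068583)  product (0.049978, -0.026840)
  m=+8: Y*=(-0.234046, -0.143073)  Y=(0.030123, 0.007195)  product (-0.006021, -0.005994)
Total Σ_m = (0.282728, -0.000000). Multiply by 0.739198: (0.208992, -0.000000). P_8(cos γ) = 0.208992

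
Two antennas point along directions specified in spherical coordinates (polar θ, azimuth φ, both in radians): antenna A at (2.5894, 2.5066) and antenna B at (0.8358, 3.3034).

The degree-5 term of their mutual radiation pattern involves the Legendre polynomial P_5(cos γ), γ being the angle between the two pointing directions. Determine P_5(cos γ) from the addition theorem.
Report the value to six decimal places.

Expand P_5 via completeness: Σ_{m} conj(Y_{5,m}) at Ω₁ times Y_{5,m} at Ω₂ —
  m=-5: Y*=(0.018423, -0.000615)  Y=(-0.071969, 0.075455)  product (-0.001279, 0.001434)
  m=-4: Y*=(0.077997, 0.053546)  Y=(0.237789, -0.179731)  product (0.028171, -0.001286)
  m=-3: Y*=(0.090462, 0.260546)  Y=(-0.380632, 0.200792)  product (-0.086748, -0.081008)
  m=-2: Y*=(-0.138166, 0.445374)  Y=(0.206974, -0.069420)  product (0.002321, 0.101772)
  m=-1: Y*=(-0.255030, 0.187904)  Y=(0.245994, -0.040155)  product (-0.055191, 0.056464)
  m=+0: Y*=(0.262762, -0.000000)  Y=(-0.293175, 0.000000)  product (-0.077035, 0.000000)
  m=+1: Y*=(0.255030, 0.187904)  Y=(-0.245994, -0.040155)  product (-0.055191, -0.056464)
  m=+2: Y*=(-0.138166, -0.445374)  Y=(0.206974, 0.069420)  product (0.002321, -0.101772)
  m=+3: Y*=(-0.090462, 0.260546)  Y=(0.380632, 0.200792)  product (-0.086748, 0.081008)
  m=+4: Y*=(0.077997, -0.053546)  Y=(0.237789, 0.179731)  product (0.028171, 0.001286)
  m=+5: Y*=(-0.018423, -0.000615)  Y=(0.071969, 0.075455)  product (-0.001279, -0.001434)
Σ over m = (-0.302489, 0.000000); ×(4π/11) → (-0.345562, 0.000000). Real part: -0.345562

-0.345562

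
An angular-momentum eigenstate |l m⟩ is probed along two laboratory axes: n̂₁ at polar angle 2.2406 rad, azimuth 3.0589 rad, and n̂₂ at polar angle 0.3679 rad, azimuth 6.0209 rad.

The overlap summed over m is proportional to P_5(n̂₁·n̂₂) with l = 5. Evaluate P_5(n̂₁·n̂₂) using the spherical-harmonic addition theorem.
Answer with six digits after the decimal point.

0.261258

Expand P_5 via completeness: Σ_{m} conj(Y_{5,m}) at Ω₁ times Y_{5,m} at Ω₂ —
  [-5]  conj(Y_{5,-5})(Ω₁) = -0.12584 + 0.05522j ; Y_{5,-5}(Ω₂) = 0.00072 + 0.00270j ; Δ = -0.00024 - 0.00030j
  [-4]  conj(Y_{5,-4})(Ω₁) = -0.32550 + 0.11177j ; Y_{5,-4}(Ω₂) = 0.01142 + 0.01987j ; Δ = -0.00594 - 0.00519j
  [-3]  conj(Y_{5,-3})(Ω₁) = -0.39890 + 0.10104j ; Y_{5,-3}(Ω₂) = 0.07768 + 0.07791j ; Δ = -0.03886 - 0.02323j
  [-2]  conj(Y_{5,-2})(Ω₁) = -0.09969 + 0.01664j ; Y_{5,-2}(Ω₂) = 0.28539 + 0.16514j ; Δ = -0.03120 - 0.01171j
  [-1]  conj(Y_{5,-1})(Ω₁) = 0.31937 - 0.02647j ; Y_{5,-1}(Ω₂) = 0.52617 + 0.14126j ; Δ = 0.17178 + 0.03119j
  [+0]  conj(Y_{5,0})(Ω₁) = 0.19031 + 0.00000j ; Y_{5,0}(Ω₂) = 0.19755 + 0.00000j ; Δ = 0.03760 + 0.00000j
  [+1]  conj(Y_{5,1})(Ω₁) = -0.31937 - 0.02647j ; Y_{5,1}(Ω₂) = -0.52617 + 0.14126j ; Δ = 0.17178 - 0.03119j
  [+2]  conj(Y_{5,2})(Ω₁) = -0.09969 - 0.01664j ; Y_{5,2}(Ω₂) = 0.28539 - 0.16514j ; Δ = -0.03120 + 0.01171j
  [+3]  conj(Y_{5,3})(Ω₁) = 0.39890 + 0.10104j ; Y_{5,3}(Ω₂) = -0.07768 + 0.07791j ; Δ = -0.03886 + 0.02323j
  [+4]  conj(Y_{5,4})(Ω₁) = -0.32550 - 0.11177j ; Y_{5,4}(Ω₂) = 0.01142 - 0.01987j ; Δ = -0.00594 + 0.00519j
  [+5]  conj(Y_{5,5})(Ω₁) = 0.12584 + 0.05522j ; Y_{5,5}(Ω₂) = -0.00072 + 0.00270j ; Δ = -0.00024 + 0.00030j
Accumulated sum 0.22869 + 0.00000j; after 4π/(2l+1) scaling, 0.26126 + 0.00000j ⇒ P_5 = 0.261258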